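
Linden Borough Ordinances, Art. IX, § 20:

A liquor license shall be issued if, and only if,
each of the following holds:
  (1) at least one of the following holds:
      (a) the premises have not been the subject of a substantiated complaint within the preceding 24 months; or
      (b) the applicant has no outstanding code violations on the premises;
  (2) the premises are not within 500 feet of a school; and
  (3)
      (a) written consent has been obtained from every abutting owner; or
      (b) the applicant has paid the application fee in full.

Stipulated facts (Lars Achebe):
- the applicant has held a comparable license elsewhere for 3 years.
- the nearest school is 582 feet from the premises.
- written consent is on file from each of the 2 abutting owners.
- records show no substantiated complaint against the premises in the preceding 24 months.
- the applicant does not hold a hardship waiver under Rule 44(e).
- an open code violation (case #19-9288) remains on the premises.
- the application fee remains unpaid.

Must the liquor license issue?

(a) no complaint in 24 mo. — satisfied.
(b) no code violations — fails.
So (1) is satisfied (T OR F).
(2) ≥500 ft from school — met.
(a) all abutters consent — satisfied.
(b) fee paid — not satisfied.
So (3) is satisfied (T OR F).
So Overall is satisfied (T AND T AND T).

Yes — granted.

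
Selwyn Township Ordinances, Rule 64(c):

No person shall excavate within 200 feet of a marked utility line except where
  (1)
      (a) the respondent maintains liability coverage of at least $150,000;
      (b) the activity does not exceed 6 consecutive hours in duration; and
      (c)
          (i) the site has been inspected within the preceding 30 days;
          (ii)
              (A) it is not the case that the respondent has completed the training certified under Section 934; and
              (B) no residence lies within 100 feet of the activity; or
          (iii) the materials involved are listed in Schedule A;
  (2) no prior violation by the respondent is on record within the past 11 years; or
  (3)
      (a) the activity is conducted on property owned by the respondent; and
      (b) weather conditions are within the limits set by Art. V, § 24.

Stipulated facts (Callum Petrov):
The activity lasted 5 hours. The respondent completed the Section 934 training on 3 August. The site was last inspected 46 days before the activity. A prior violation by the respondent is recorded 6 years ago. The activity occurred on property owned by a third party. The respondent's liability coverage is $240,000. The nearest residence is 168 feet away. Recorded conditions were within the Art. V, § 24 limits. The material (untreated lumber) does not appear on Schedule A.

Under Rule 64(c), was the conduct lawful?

(a) coverage ≥ $150,000 — satisfied.
(b) ≤ 6 hrs duration — holds.
(i) site inspected — fails.
(A) not (training certified) — fails.
(B) no residence in 100 ft — met.
(ii): F AND T → false.
(iii) Schedule A material — not satisfied.
So (c) is not satisfied (F OR F OR F).
(1) = T AND T AND F = false.
(2) no prior violation — not met.
(a) own property — fails.
(b) weather ok — met.
(3) = F AND T = false.
So Overall is not satisfied (F OR F OR F).

No — unlawful.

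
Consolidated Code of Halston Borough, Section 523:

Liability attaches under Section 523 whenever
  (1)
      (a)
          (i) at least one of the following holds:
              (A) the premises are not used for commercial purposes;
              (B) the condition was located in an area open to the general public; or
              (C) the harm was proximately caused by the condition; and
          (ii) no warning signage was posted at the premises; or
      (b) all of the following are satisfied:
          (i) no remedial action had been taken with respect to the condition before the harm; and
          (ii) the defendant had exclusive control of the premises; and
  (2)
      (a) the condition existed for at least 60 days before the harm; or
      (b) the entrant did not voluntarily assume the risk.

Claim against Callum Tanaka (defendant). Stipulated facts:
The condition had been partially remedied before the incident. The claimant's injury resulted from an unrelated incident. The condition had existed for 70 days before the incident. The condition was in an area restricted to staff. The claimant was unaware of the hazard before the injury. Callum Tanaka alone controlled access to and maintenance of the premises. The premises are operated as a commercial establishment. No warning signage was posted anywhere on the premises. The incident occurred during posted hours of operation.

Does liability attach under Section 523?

No — not liable.

(A) not (commercial use) — not met.
(B) public area — not met.
(C) proximate cause — fails.
So (i) is not satisfied (F OR F OR F).
(ii) no signage posted — holds.
So (a) is not satisfied (F AND T).
(i) no remedial action — not met.
(ii) exclusive control — met.
So (b) is not satisfied (F AND T).
So (1) is not satisfied (F OR F).
(a) condition ≥60 days old — holds.
(b) no assumed risk — met.
(2): T OR T → true.
Overall = F AND T = false.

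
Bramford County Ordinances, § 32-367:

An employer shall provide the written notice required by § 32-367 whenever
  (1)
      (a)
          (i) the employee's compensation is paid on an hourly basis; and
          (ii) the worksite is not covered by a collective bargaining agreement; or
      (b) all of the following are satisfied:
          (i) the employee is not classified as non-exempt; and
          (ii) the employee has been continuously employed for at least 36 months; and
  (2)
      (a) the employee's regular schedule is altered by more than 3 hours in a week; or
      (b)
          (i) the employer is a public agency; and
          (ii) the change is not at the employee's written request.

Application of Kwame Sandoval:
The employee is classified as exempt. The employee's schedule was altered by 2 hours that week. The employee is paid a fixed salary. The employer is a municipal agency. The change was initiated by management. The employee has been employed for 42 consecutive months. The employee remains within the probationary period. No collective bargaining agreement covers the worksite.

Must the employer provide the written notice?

Yes — required.

(i) hourly-paid — not satisfied.
(ii) no CBA — satisfied.
So (a) is not satisfied (F AND T).
(i) not (non-exempt) — holds.
(ii) tenure ≥ 36 mo. — met.
So (b) is satisfied (T AND T).
(1): F OR T → true.
(a) schedule shift > 3h — fails.
(i) public agency — satisfied.
(ii) not employee-requested — met.
(b) = T AND T = true.
(2) = F OR T = true.
So Overall is satisfied (T AND T).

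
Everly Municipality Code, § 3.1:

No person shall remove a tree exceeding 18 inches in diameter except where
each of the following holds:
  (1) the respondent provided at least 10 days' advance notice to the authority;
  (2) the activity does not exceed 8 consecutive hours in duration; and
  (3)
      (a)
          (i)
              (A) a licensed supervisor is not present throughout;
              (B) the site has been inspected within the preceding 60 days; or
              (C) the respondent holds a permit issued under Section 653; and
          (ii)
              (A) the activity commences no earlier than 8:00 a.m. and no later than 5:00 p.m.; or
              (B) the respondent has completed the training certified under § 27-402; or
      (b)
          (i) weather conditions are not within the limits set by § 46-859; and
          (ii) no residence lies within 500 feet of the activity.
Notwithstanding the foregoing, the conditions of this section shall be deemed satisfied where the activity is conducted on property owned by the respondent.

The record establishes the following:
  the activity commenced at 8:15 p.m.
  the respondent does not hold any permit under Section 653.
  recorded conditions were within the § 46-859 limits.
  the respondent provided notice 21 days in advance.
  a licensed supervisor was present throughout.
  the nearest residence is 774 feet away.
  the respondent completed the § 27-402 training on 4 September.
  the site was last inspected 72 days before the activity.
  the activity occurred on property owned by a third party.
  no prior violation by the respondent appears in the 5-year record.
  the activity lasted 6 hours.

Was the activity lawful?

(1) ≥10 days' notice — satisfied.
(2) ≤ 8 hrs duration — met.
(A) not (supervisor present) — fails.
(B) site inspected — not satisfied.
(C) holds permit — not met.
(i): F OR F OR F → false.
(A) start within hours — not satisfied.
(B) training certified — holds.
(ii) = F OR T = true.
So (a) is not satisfied (F AND T).
(i) not (weather ok) — not satisfied.
(ii) no residence in 500 ft — satisfied.
(b) = F AND T = false.
So (3) is not satisfied (F OR F).
So Overall is not satisfied (T AND T AND F).
Exception (own property) — not satisfied.
Result: main false OR exception false → false.

No — unlawful.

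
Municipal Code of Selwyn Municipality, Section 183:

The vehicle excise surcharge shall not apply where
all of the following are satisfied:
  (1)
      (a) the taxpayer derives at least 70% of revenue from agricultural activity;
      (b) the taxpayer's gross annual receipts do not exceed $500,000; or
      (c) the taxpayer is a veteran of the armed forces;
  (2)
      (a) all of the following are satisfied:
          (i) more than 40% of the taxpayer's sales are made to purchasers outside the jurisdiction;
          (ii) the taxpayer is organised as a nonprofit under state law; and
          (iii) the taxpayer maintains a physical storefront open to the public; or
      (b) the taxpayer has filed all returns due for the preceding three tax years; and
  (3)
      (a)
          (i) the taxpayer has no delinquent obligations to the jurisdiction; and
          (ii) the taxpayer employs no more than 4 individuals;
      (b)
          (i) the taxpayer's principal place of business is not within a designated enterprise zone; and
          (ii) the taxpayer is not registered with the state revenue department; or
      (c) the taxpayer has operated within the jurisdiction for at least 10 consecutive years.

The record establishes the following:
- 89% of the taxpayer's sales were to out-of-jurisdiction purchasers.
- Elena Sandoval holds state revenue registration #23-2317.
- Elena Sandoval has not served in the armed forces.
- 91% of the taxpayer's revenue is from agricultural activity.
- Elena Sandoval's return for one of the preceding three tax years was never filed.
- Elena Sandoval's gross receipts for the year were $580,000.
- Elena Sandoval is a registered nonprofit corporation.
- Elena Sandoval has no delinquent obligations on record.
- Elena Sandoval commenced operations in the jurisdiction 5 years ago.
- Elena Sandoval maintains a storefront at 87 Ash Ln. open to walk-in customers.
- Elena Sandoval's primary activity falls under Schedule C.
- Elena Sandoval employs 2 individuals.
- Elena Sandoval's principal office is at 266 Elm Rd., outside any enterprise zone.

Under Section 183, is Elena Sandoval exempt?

(a) ≥70% agricultural — holds.
(b) receipts ≤ $500,000 — fails.
(c) veteran — fails.
So (1) is satisfied (T OR F OR F).
(i) >40% out-of-jur. sales — met.
(ii) nonprofit — met.
(iii) has storefront — holds.
(a) = T AND T AND T = true.
(b) returns current — fails.
(2) = T OR F = true.
(i) no delinquency — holds.
(ii) ≤ 4 employees — met.
(a): T AND T → true.
(i) not (in enterprise zone) — holds.
(ii) not (state-registered) — not satisfied.
So (b) is not satisfied (T AND F).
(c) ≥ 10 yrs in jurisdiction — fails.
So (3) is satisfied (T OR F OR F).
So Overall is satisfied (T AND T AND T).

Yes — exempt.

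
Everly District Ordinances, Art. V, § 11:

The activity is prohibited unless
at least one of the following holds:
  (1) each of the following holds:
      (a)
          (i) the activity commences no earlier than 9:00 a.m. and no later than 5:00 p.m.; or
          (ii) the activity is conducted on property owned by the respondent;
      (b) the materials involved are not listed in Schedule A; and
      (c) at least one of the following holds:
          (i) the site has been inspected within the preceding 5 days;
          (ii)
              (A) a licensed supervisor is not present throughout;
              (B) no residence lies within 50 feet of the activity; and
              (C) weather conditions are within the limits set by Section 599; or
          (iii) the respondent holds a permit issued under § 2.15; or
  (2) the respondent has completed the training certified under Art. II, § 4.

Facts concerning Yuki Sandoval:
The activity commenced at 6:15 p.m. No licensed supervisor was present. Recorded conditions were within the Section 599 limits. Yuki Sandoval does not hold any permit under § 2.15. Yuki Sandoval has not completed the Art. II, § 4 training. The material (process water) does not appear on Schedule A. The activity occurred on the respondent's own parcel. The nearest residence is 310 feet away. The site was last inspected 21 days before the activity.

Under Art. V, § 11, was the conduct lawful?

(i) start within hours — fails.
(ii) own property — satisfied.
(a): F OR T → true.
(b) not (Schedule A material) — holds.
(i) site inspected — fails.
(A) not (supervisor present) — met.
(B) no residence in 50 ft — holds.
(C) weather ok — satisfied.
So (ii) is satisfied (T AND T AND T).
(iii) holds permit — fails.
(c) = F OR T OR F = true.
(1): T AND T AND T → true.
(2) training certified — fails.
Overall = T OR F = true.

Yes — lawful.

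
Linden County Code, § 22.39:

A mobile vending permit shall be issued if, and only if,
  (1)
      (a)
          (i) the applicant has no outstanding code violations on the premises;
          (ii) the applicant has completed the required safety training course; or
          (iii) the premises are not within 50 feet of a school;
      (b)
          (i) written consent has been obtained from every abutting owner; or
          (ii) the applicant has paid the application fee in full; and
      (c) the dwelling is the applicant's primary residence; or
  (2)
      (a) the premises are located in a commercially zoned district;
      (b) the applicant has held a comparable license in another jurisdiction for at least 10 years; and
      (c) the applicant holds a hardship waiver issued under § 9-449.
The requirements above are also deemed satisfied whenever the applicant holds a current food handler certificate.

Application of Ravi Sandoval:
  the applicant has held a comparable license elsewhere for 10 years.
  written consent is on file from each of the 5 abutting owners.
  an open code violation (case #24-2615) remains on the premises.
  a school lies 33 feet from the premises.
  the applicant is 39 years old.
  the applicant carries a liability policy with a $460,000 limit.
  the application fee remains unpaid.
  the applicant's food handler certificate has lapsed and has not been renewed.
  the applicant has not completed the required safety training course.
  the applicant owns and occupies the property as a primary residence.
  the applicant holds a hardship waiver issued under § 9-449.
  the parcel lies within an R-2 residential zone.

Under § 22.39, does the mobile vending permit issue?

No — denied.

(i) no code violations — not satisfied.
(ii) safety training — not met.
(iii) ≥50 ft from school — fails.
(a): F OR F OR F → false.
(i) all abutters consent — satisfied.
(ii) fee paid — fails.
(b) = T OR F = true.
(c) primary residence — holds.
So (1) is not satisfied (F AND T AND T).
(a) commercially zoned — not met.
(b) prior license ≥ 10 yr — met.
(c) hardship waiver — satisfied.
(2) = F AND T AND T = false.
Overall = F OR F = false.
Exception (food handler cert.) — not satisfied.
Result: main false OR exception false → false.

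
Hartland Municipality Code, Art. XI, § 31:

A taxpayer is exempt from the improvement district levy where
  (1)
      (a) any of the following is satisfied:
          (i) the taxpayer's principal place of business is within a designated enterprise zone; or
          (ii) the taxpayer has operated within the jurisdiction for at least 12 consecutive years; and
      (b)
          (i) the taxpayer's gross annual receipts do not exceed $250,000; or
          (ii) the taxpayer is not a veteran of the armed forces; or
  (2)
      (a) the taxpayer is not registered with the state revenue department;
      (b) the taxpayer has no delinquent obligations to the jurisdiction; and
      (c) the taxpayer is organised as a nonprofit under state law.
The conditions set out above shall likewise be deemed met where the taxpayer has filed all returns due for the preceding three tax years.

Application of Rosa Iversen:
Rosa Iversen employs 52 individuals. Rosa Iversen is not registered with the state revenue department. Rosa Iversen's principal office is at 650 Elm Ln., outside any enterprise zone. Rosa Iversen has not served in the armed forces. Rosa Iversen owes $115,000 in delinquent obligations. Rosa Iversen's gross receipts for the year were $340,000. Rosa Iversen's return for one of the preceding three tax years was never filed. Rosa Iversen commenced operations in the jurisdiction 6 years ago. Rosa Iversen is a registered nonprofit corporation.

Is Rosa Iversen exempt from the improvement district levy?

(i) in enterprise zone — fails.
(ii) ≥ 12 yrs in jurisdiction — not met.
So (a) is not satisfied (F OR F).
(i) receipts ≤ $250,000 — not met.
(ii) not (veteran) — holds.
(b) = F OR T = true.
(1) = F AND T = false.
(a) not (state-registered) — holds.
(b) no delinquency — not satisfied.
(c) nonprofit — met.
(2): T AND F AND T → false.
Overall = F OR F = false.
Exception (returns current) — not satisfied.
Result: main false OR exception false → false.

No — not exempt.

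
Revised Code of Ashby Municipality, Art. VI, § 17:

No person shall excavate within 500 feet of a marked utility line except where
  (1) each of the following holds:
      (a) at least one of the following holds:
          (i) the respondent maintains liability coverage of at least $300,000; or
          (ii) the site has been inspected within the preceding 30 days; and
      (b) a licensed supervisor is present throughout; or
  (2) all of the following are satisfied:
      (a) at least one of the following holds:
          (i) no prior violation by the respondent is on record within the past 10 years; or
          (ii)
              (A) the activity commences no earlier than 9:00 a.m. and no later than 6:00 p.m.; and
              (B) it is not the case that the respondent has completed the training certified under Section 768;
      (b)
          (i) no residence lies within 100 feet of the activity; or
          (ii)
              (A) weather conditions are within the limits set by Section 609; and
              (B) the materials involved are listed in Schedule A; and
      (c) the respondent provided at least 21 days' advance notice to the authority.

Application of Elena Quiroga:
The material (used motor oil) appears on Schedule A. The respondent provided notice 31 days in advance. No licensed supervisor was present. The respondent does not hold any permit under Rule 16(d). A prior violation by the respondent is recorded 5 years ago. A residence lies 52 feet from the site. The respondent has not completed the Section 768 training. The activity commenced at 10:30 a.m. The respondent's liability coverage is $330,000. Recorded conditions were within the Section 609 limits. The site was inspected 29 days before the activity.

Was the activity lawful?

(i) coverage ≥ $300,000 — satisfied.
(ii) site inspected — met.
(a): T OR T → true.
(b) supervisor present — not satisfied.
So (1) is not satisfied (T AND F).
(i) no prior violation — fails.
(A) start within hours — met.
(B) not (training certified) — met.
(ii): T AND T → true.
(a) = F OR T = true.
(i) no residence in 100 ft — not satisfied.
(A) weather ok — satisfied.
(B) Schedule A material — met.
(ii) = T AND T = true.
(b) = F OR T = true.
(c) ≥21 days' notice — satisfied.
So (2) is satisfied (T AND T AND T).
Overall = F OR T = true.

Yes — lawful.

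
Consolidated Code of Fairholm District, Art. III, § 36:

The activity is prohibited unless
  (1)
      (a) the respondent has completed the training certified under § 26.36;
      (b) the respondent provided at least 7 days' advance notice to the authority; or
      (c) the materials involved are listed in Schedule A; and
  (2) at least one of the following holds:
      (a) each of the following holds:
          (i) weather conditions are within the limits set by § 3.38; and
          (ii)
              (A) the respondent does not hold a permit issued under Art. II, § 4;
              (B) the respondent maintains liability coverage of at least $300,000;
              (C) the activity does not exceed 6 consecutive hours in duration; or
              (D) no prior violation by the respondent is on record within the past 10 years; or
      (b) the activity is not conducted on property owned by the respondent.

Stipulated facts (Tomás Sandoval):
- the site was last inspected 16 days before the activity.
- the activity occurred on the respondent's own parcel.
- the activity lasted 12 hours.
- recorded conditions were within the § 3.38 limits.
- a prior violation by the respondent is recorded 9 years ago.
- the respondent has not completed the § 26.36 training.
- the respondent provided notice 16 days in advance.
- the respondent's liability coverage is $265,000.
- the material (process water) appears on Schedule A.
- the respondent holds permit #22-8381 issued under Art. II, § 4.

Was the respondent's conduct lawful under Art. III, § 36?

(a) training certified — not satisfied.
(b) ≥7 days' notice — holds.
(c) Schedule A material — holds.
(1) = F OR T OR T = true.
(i) weather ok — met.
(A) not (holds permit) — fails.
(B) coverage ≥ $300,000 — not met.
(C) ≤ 6 hrs duration — not satisfied.
(D) no prior violation — fails.
(ii) = F OR F OR F OR F = false.
(a) = T AND F = false.
(b) not (own property) — not satisfied.
(2): F OR F → false.
So Overall is not satisfied (T AND F).

No — unlawful.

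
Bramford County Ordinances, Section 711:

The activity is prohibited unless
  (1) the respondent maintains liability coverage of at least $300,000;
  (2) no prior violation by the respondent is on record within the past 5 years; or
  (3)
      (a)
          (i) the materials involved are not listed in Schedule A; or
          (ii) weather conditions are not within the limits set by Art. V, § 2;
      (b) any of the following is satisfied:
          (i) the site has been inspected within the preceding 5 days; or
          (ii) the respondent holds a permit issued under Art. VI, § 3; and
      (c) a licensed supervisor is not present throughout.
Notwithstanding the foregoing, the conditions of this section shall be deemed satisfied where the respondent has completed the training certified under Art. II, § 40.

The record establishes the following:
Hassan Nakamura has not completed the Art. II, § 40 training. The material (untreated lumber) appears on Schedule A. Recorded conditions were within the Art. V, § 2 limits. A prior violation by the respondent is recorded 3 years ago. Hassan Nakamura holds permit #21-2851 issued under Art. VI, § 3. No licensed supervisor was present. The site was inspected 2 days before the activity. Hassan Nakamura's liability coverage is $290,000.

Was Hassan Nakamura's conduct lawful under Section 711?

(1) coverage ≥ $300,000 — fails.
(2) no prior violation — fails.
(i) not (Schedule A material) — fails.
(ii) not (weather ok) — not satisfied.
(a): F OR F → false.
(i) site inspected — holds.
(ii) holds permit — satisfied.
(b): T OR T → true.
(c) not (supervisor present) — satisfied.
(3) = F AND T AND T = false.
So Overall is not satisfied (F OR F OR F).
Exception (training certified) — not satisfied.
Result: main false OR exception false → false.

No — unlawful.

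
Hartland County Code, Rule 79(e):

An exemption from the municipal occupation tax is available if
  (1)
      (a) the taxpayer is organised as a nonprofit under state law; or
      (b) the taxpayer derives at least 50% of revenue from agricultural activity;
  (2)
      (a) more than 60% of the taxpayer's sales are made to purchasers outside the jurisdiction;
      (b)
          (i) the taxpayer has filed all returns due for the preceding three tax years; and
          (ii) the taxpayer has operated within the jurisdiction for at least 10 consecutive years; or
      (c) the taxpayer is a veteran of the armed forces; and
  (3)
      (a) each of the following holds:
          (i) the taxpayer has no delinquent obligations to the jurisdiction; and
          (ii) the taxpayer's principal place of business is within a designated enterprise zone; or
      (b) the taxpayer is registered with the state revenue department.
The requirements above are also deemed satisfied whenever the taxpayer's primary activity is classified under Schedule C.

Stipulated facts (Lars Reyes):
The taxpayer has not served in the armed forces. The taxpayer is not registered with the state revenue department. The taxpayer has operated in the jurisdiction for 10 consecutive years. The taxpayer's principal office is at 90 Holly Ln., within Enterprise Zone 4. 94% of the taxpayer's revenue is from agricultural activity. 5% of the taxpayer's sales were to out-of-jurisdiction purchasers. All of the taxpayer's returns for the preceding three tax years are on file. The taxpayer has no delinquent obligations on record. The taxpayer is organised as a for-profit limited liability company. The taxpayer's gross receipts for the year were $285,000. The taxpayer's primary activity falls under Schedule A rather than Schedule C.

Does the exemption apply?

Yes — exempt.

(a) nonprofit — not met.
(b) ≥50% agricultural — met.
So (1) is satisfied (F OR T).
(a) >60% out-of-jur. sales — not satisfied.
(i) returns current — holds.
(ii) ≥ 10 yrs in jurisdiction — satisfied.
(b): T AND T → true.
(c) veteran — fails.
(2): F OR T OR F → true.
(i) no delinquency — holds.
(ii) in enterprise zone — met.
So (a) is satisfied (T AND T).
(b) state-registered — not met.
(3) = T OR F = true.
Overall: T AND T AND T → true.
Exception (Schedule C activity) — not satisfied.
Result: main true OR exception false → true.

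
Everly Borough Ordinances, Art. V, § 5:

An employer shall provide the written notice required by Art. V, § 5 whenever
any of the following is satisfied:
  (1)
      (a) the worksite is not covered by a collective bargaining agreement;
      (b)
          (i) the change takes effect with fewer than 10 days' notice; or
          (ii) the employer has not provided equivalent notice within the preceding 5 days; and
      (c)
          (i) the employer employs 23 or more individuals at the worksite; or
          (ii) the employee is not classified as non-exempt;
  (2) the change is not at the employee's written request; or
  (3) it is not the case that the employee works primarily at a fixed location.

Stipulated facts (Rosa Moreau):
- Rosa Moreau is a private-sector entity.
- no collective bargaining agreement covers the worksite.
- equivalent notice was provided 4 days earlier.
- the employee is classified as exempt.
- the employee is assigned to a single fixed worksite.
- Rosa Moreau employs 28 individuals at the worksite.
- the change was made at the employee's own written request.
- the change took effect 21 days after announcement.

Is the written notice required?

No — not required.

(a) no CBA — holds.
(i) < 10 days' notice — not met.
(ii) no recent notice — not met.
(b): F OR F → false.
(i) ≥ 23 at site — holds.
(ii) not (non-exempt) — met.
(c): T OR T → true.
(1): T AND F AND T → false.
(2) not employee-requested — not met.
(3) not (fixed location) — fails.
Overall = F OR F OR F = false.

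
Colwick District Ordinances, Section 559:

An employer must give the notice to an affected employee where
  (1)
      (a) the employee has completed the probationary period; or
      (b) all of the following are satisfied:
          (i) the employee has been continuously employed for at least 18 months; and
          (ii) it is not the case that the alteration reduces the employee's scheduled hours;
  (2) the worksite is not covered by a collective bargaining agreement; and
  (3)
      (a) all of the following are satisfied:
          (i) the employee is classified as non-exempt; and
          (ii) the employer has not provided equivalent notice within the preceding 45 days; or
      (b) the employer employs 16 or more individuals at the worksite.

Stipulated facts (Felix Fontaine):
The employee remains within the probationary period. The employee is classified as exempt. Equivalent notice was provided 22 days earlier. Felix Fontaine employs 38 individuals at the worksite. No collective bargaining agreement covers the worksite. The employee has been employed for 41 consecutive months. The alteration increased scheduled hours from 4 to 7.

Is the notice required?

(a) past probation — not met.
(i) tenure ≥ 18 mo. — satisfied.
(ii) not (hours reduced) — holds.
(b) = T AND T = true.
So (1) is satisfied (F OR T).
(2) no CBA — satisfied.
(i) non-exempt — fails.
(ii) no recent notice — not met.
(a) = F AND F = false.
(b) ≥ 16 at site — holds.
(3): F OR T → true.
So Overall is satisfied (T AND T AND T).

Yes — required.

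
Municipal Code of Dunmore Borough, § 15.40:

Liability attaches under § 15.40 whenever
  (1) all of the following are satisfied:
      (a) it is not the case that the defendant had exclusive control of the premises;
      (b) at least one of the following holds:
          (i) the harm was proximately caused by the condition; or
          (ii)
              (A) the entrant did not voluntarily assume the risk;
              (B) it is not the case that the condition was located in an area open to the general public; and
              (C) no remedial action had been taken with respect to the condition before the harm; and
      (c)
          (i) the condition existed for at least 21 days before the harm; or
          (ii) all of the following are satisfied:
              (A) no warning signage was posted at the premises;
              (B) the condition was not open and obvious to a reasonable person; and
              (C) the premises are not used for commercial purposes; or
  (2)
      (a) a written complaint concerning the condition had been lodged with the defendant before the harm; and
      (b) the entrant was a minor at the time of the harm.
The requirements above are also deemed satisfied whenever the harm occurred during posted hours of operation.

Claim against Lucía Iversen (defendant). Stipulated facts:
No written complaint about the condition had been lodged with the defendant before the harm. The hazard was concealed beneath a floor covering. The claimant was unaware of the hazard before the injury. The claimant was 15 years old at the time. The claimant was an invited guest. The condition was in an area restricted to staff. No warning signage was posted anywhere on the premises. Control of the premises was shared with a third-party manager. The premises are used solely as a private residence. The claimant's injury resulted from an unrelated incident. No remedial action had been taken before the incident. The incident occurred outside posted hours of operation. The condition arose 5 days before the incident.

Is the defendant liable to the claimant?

(a) not (exclusive control) — holds.
(i) proximate cause — not satisfied.
(A) no assumed risk — satisfied.
(B) not (public area) — holds.
(C) no remedial action — satisfied.
(ii) = T AND T AND T = true.
(b): F OR T → true.
(i) condition ≥21 days old — fails.
(A) no signage posted — holds.
(B) not open/obvious — holds.
(C) not (commercial use) — satisfied.
So (ii) is satisfied (T AND T AND T).
So (c) is satisfied (F OR T).
(1) = T AND T AND T = true.
(a) complaint lodged — not met.
(b) entrant a minor — holds.
(2): F AND T → false.
Overall = T OR F = true.
Exception (during posted hours) — not satisfied.
Result: main true OR exception false → true.

Yes — liable.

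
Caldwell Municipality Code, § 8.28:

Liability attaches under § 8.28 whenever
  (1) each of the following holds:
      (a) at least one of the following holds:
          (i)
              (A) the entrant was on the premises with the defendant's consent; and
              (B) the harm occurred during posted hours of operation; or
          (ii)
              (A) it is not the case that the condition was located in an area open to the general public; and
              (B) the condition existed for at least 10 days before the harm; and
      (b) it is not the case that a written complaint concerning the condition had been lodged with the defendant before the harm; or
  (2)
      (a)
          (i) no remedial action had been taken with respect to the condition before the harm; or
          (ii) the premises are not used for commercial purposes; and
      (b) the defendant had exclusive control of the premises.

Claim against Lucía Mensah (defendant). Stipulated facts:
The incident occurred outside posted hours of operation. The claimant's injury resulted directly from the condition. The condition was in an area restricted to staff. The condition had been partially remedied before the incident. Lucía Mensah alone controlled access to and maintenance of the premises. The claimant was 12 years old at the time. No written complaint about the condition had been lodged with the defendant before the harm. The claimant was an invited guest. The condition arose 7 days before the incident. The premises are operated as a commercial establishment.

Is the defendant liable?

No — not liable.

(A) consent to enter — satisfied.
(B) during posted hours — fails.
So (i) is not satisfied (T AND F).
(A) not (public area) — holds.
(B) condition ≥10 days old — not met.
So (ii) is not satisfied (T AND F).
(a) = F OR F = false.
(b) not (complaint lodged) — met.
(1): F AND T → false.
(i) no remedial action — fails.
(ii) not (commercial use) — not met.
So (a) is not satisfied (F OR F).
(b) exclusive control — holds.
So (2) is not satisfied (F AND T).
So Overall is not satisfied (F OR F).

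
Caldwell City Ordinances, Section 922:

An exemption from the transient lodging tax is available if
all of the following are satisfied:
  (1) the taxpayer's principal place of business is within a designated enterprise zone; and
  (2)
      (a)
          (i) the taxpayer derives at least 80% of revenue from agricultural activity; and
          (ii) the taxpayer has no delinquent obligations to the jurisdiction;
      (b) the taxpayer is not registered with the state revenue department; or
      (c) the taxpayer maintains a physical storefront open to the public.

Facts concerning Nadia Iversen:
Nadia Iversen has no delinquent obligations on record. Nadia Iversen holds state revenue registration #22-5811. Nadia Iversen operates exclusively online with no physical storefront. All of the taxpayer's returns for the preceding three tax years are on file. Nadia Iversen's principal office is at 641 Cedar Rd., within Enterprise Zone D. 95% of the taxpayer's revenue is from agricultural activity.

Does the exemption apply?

Yes — exempt.

(1) in enterprise zone — met.
(i) ≥80% agricultural — satisfied.
(ii) no delinquency — holds.
(a): T AND T → true.
(b) not (state-registered) — fails.
(c) has storefront — not met.
(2): T OR F OR F → true.
Overall: T AND T → true.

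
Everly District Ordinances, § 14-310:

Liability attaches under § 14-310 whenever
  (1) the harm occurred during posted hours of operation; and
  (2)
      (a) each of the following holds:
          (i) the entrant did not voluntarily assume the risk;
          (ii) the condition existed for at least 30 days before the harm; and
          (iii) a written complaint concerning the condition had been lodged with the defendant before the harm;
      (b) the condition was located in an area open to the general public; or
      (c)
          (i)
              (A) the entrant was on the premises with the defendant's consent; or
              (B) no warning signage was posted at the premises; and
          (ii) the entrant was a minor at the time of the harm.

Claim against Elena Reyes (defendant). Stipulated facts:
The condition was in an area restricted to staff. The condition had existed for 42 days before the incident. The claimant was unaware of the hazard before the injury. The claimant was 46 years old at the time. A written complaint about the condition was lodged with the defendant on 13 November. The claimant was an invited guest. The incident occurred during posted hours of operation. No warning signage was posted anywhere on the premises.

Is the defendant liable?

Yes — liable.

(1) during posted hours — met.
(i) no assumed risk — met.
(ii) condition ≥30 days old — met.
(iii) complaint lodged — met.
(a) = T AND T AND T = true.
(b) public area — not satisfied.
(A) consent to enter — satisfied.
(B) no signage posted — holds.
(i) = T OR T = true.
(ii) entrant a minor — not satisfied.
So (c) is not satisfied (T AND F).
(2): T OR F OR F → true.
So Overall is satisfied (T AND T).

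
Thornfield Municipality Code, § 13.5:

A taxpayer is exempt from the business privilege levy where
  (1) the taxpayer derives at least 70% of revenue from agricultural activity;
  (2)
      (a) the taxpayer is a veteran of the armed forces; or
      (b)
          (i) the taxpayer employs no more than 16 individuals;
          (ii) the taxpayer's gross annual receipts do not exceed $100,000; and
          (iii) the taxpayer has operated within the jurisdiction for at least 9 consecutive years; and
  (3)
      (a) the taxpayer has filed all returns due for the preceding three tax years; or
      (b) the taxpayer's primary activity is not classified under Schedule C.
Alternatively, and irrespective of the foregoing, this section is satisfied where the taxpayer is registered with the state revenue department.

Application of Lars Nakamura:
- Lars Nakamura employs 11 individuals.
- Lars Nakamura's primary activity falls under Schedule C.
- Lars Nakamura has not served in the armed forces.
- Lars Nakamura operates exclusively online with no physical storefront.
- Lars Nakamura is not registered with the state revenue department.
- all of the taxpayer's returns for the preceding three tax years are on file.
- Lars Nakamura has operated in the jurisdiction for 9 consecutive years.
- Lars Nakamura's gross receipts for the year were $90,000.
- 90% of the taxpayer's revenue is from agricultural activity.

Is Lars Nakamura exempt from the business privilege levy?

(1) ≥70% agricultural — met.
(a) veteran — fails.
(i) ≤ 16 employees — satisfied.
(ii) receipts ≤ $100,000 — met.
(iii) ≥ 9 yrs in jurisdiction — holds.
(b): T AND T AND T → true.
So (2) is satisfied (F OR T).
(a) returns current — holds.
(b) not (Schedule C activity) — not met.
So (3) is satisfied (T OR F).
So Overall is satisfied (T AND T AND T).
Exception (state-registered) — not satisfied.
Result: main true OR exception false → true.

Yes — exempt.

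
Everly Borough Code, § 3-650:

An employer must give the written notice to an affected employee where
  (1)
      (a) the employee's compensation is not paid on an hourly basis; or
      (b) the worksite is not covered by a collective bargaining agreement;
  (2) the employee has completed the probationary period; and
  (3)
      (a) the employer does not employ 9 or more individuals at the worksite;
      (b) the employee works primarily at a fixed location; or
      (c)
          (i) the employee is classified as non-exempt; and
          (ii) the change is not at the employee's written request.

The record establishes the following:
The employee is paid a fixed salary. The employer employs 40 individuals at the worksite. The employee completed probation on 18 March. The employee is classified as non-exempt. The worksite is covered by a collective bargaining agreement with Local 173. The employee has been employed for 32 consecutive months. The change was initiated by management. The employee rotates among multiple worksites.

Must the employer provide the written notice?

(a) not (hourly-paid) — met.
(b) no CBA — not met.
(1) = T OR F = true.
(2) past probation — satisfied.
(a) not (≥ 9 at site) — not satisfied.
(b) fixed location — not satisfied.
(i) non-exempt — met.
(ii) not employee-requested — met.
(c) = T AND T = true.
(3) = F OR F OR T = true.
Overall = T AND T AND T = true.

Yes — required.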